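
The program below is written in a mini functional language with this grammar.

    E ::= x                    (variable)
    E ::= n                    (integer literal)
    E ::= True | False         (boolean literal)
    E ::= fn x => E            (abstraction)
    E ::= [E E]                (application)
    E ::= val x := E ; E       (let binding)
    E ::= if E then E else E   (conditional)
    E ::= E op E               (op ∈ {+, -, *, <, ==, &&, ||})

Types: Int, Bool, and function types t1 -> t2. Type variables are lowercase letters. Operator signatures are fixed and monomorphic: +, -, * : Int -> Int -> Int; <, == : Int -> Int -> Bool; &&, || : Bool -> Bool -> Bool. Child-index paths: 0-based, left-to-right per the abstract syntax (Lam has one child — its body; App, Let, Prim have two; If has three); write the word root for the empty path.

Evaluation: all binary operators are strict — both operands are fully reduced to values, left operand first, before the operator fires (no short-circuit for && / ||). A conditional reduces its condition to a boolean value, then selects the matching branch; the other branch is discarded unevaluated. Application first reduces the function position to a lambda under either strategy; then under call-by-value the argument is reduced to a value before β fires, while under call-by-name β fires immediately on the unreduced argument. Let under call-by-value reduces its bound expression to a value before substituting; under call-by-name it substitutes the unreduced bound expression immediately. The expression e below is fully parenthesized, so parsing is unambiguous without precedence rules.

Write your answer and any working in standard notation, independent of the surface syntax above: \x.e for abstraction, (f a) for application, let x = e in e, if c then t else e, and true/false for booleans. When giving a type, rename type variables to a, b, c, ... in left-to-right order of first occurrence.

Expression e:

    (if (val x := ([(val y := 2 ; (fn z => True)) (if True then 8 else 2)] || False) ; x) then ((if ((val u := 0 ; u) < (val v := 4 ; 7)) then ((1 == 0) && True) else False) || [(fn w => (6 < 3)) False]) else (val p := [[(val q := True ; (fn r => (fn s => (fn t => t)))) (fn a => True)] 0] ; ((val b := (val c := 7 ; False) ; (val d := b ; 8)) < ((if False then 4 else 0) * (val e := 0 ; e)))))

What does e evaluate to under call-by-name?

Derivation:
step 0: (if (let x = (((let y = 2 in (\z.true)) (if true then 8 else 2)) || false) in x) then ((if ((let u = 0 in u) < (let v = 4 in 7)) then ((1 == 0) && true) else false) || ((\w.(6 < 3)) false)) else (let p = (((let q = true in (\r.(\s.(\t.t)))) (\a.true)) 0) in ((let b = (let c = 7 in false) in (let d = b in 8)) < ((if false then 4 else 0) * (let e = 0 in e)))))
step 1: [let@0] (if (((let y = 2 in (\z.true)) (if true then 8 else 2)) || false) then ((if ((let u = 0 in u) < (let v = 4 in 7)) then ((1 == 0) && true) else false) || ((\w.(6 < 3)) false)) else (let p = (((let q = true in (\r.(\s.(\t.t)))) (\a.true)) 0) in ((let b = (let c = 7 in false) in (let d = b in 8)) < ((if false then 4 else 0) * (let e = 0 in e)))))
step 2: [let@0.0.0] (if (((\z.true) (if true then 8 else 2)) || false) then ((if ((let u = 0 in u) < (let v = 4 in 7)) then ((1 == 0) && true) else false) || ((\w.(6 < 3)) false)) else (let p = (((let q = true in (\r.(\s.(\t.t)))) (\a.true)) 0) in ((let b = (let c = 7 in false) in (let d = b in 8)) < ((if false then 4 else 0) * (let e = 0 in e)))))
step 3: [beta@0.0] (if (true || false) then ((if ((let u = 0 in u) < (let v = 4 in 7)) then ((1 == 0) && true) else false) || ((\w.(6 < 3)) false)) else (let p = (((let q = true in (\r.(\s.(\t.t)))) (\a.true)) 0) in ((let b = (let c = 7 in false) in (let d = b in 8)) < ((if false then 4 else 0) * (let e = 0 in e)))))
step 4: [delta@0] (if true then ((if ((let u = 0 in u) < (let v = 4 in 7)) then ((1 == 0) && true) else false) || ((\w.(6 < 3)) false)) else (let p = (((let q = true in (\r.(\s.(\t.t)))) (\a.true)) 0) in ((let b = (let c = 7 in false) in (let d = b in 8)) < ((if false then 4 else 0) * (let e = 0 in e)))))
step 5: [if@root] ((if ((let u = 0 in u) < (let v = 4 in 7)) then ((1 == 0) && true) else false) || ((\w.(6 < 3)) false))
step 6: [let@0.0.0] ((if (0 < (let v = 4 in 7)) then ((1 == 0) && true) else false) || ((\w.(6 < 3)) false))
step 7: [let@0.0.1] ((if (0 < 7) then ((1 == 0) && true) else false) || ((\w.(6 < 3)) false))
step 8: [delta@0.0] ((if true then ((1 == 0) && true) else false) || ((\w.(6 < 3)) false))
step 9: [if@0] (((1 == 0) && true) || ((\w.(6 < 3)) false))
step 10: [delta@0.0] ((false && true) || ((\w.(6 < 3)) false))
step 11: [delta@0] (false || ((\w.(6 < 3)) false))
step 12: [beta@1] (false || (6 < 3))
step 13: [delta@1] (false || false)
step 14: [delta@root] false

Answer: false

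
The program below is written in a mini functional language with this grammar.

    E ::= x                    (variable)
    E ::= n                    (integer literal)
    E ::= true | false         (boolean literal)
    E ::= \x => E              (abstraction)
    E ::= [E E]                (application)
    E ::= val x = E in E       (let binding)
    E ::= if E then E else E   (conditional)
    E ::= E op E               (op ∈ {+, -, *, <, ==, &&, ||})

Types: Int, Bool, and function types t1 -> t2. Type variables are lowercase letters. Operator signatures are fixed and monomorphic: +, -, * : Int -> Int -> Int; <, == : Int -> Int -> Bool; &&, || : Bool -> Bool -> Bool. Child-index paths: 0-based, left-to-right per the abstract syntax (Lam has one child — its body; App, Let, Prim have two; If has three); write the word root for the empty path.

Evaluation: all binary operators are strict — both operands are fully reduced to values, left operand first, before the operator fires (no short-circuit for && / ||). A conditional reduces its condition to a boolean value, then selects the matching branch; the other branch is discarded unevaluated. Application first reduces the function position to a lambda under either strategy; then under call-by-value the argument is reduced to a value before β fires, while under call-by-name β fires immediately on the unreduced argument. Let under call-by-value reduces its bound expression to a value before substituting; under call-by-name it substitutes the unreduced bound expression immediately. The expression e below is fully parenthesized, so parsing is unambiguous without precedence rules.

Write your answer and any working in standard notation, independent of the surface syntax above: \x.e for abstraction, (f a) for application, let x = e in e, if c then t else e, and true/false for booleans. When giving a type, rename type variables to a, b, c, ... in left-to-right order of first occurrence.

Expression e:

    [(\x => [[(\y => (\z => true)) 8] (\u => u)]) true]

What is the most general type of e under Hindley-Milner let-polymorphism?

Answer: Bool

Trace:
\z._ : c -> Bool
\y._ : b -> c -> Bool
  unify b -> c -> Bool ~ Int -> d
  unify b ~ Int
  unify c -> Bool ~ d
_ _ : c -> Bool
u : e
\u._ : e -> e
  unify c -> Bool ~ (e -> e) -> f
  unify c ~ e -> e
  unify Bool ~ f
_ _ : Bool
\x._ : a -> Bool
  unify a -> Bool ~ Bool -> g
  unify a ~ Bool
  unify Bool ~ g
_ _ : Bool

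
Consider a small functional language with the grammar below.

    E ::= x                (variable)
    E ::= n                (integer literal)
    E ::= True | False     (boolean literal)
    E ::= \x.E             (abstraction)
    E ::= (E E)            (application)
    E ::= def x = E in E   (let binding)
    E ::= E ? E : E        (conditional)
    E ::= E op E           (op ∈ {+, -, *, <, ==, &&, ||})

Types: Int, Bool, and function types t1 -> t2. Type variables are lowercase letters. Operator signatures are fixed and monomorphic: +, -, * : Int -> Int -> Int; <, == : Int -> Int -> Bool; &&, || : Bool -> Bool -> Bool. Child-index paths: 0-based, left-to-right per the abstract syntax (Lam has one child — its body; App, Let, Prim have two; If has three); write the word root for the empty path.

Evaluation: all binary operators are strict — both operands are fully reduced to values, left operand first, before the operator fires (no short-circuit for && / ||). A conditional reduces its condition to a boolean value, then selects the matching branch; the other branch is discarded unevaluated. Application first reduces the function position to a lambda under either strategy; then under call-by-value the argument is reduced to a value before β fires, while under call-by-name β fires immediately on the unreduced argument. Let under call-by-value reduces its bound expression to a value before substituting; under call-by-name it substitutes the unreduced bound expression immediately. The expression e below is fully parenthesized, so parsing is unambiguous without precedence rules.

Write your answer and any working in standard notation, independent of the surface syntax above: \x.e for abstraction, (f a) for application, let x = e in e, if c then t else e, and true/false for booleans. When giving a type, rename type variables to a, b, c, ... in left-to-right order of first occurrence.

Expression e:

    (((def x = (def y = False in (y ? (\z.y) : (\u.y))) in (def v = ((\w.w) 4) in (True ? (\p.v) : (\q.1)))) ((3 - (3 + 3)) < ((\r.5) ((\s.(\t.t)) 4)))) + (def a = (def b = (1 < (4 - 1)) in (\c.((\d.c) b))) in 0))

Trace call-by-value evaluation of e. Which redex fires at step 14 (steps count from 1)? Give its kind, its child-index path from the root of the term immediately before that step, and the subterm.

Answer: delta at 1.0.0 : (1 < 3)

Derivation:
step 0: (((let x = (let y = false in (if y then (\z.y) else (\u.y))) in (let v = ((\w.w) 4) in (if true then (\p.v) else (\q.1)))) ((3 - (3 + 3)) < ((\r.5) ((\s.(\t.t)) 4)))) + (let a = (let b = (1 < (4 - 1)) in (\c.((\d.c) b))) in 0))
step 1: [let@0.0.0] (((let x = (if false then (\z.false) else (\u.false)) in (let v = ((\w.w) 4) in (if true then (\p.v) else (\q.1)))) ((3 - (3 + 3)) < ((\r.5) ((\s.(\t.t)) 4)))) + (let a = (let b = (1 < (4 - 1)) in (\c.((\d.c) b))) in 0))
step 2: [if@0.0.0] (((let x = (\u.false) in (let v = ((\w.w) 4) in (if true then (\p.v) else (\q.1)))) ((3 - (3 + 3)) < ((\r.5) ((\s.(\t.t)) 4)))) + (let a = (let b = (1 < (4 - 1)) in (\c.((\d.c) b))) in 0))
step 3: [let@0.0] (((let v = ((\w.w) 4) in (if true then (\p.v) else (\q.1))) ((3 - (3 + 3)) < ((\r.5) ((\s.(\t.t)) 4)))) + (let a = (let b = (1 < (4 - 1)) in (\c.((\d.c) b))) in 0))
step 4: [beta@0.0.0] (((let v = 4 in (if true then (\p.v) else (\q.1))) ((3 - (3 + 3)) < ((\r.5) ((\s.(\t.t)) 4)))) + (let a = (let b = (1 < (4 - 1)) in (\c.((\d.c) b))) in 0))
step 5: [let@0.0] (((if true then (\p.4) else (\q.1)) ((3 - (3 + 3)) < ((\r.5) ((\s.(\t.t)) 4)))) + (let a = (let b = (1 < (4 - 1)) in (\c.((\d.c) b))) in 0))
step 6: [if@0.0] (((\p.4) ((3 - (3 + 3)) < ((\r.5) ((\s.(\t.t)) 4)))) + (let a = (let b = (1 < (4 - 1)) in (\c.((\d.c) b))) in 0))
step 7: [delta@0.1.0.1] (((\p.4) ((3 - 6) < ((\r.5) ((\s.(\t.t)) 4)))) + (let a = (let b = (1 < (4 - 1)) in (\c.((\d.c) b))) in 0))
step 8: [delta@0.1.0] (((\p.4) (-3 < ((\r.5) ((\s.(\t.t)) 4)))) + (let a = (let b = (1 < (4 - 1)) in (\c.((\d.c) b))) in 0))
step 9: [beta@0.1.1.1] (((\p.4) (-3 < ((\r.5) (\t.t)))) + (let a = (let b = (1 < (4 - 1)) in (\c.((\d.c) b))) in 0))
step 10: [beta@0.1.1] (((\p.4) (-3 < 5)) + (let a = (let b = (1 < (4 - 1)) in (\c.((\d.c) b))) in 0))
step 11: [delta@0.1] (((\p.4) true) + (let a = (let b = (1 < (4 - 1)) in (\c.((\d.c) b))) in 0))
step 12: [beta@0] (4 + (let a = (let b = (1 < (4 - 1)) in (\c.((\d.c) b))) in 0))
step 13: [delta@1.0.0.1] (4 + (let a = (let b = (1 < 3) in (\c.((\d.c) b))) in 0))
step 14: [delta@1.0.0] (4 + (let a = (let b = true in (\c.((\d.c) b))) in 0))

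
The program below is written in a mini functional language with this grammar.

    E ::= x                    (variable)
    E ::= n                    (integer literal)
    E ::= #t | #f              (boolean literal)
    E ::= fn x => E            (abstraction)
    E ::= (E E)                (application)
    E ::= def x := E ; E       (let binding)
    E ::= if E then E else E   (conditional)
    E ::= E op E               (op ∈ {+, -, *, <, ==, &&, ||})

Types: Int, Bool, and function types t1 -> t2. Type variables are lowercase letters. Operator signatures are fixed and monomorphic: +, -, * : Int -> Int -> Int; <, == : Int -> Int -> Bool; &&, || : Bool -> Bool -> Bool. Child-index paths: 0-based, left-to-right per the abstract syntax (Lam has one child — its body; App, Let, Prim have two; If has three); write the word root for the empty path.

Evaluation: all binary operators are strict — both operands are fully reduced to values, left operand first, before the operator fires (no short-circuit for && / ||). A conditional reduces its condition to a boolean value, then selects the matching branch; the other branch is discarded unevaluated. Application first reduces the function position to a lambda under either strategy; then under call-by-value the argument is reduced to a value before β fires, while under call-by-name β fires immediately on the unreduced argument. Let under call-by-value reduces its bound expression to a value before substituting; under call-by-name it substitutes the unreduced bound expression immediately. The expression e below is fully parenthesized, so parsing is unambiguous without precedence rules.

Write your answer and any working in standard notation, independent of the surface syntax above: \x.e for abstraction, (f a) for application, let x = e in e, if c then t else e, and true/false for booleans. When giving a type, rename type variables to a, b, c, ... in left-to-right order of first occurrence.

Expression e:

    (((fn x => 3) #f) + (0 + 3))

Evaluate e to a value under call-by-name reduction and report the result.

Working:
step 0: (((\x.3) false) + (0 + 3))
step 1: [beta@0] (3 + (0 + 3))
step 2: [delta@1] (3 + 3)
step 3: [delta@root] 6

Answer: 6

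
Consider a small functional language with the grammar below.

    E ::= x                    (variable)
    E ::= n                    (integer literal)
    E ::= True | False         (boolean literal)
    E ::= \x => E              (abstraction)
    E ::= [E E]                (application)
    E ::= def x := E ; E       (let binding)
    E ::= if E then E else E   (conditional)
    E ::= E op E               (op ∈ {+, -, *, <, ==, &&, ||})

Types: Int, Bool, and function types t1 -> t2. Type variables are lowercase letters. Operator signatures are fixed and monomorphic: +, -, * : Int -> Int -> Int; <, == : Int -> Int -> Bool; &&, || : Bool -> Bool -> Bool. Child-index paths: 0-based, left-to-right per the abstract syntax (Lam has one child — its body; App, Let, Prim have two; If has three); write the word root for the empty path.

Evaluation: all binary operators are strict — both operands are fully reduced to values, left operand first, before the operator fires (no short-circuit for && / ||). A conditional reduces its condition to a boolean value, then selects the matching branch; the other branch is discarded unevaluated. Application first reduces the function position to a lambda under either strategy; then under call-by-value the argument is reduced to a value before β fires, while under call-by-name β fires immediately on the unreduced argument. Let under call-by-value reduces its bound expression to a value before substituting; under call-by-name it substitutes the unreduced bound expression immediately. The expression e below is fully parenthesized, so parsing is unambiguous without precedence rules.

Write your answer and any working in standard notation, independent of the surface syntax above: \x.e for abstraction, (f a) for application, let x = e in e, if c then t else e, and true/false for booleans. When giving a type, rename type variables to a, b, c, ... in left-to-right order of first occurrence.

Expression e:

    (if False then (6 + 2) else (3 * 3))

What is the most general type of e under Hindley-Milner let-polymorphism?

Answer: Int

Derivation:
  unify Bool ~ Bool
  unify Int ~ Int
  unify Int ~ Int
  unify Int ~ Int
  unify Int ~ Int
  unify Int ~ Int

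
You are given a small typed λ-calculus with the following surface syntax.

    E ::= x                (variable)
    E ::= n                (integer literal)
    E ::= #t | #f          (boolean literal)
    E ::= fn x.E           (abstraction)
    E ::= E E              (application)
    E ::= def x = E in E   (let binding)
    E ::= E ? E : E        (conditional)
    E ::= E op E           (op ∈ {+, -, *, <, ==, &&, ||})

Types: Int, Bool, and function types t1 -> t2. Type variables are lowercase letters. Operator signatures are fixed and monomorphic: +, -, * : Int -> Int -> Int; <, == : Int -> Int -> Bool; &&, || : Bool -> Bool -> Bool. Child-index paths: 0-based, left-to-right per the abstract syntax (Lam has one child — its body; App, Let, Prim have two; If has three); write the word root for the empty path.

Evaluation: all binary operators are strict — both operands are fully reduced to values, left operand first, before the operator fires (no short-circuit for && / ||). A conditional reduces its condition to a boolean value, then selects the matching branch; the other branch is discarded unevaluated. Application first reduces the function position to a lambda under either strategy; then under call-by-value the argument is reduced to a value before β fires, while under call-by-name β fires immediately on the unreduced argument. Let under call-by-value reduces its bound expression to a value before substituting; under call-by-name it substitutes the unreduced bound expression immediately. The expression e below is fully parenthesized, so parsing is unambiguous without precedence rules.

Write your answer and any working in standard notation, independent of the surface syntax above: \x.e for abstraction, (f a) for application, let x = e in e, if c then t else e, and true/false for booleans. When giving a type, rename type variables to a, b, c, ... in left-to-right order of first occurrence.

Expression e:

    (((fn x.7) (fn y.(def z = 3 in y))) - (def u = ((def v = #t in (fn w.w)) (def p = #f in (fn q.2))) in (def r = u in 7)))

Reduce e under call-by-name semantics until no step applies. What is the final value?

Answer: 0

Trace:
step 0: (((\x.7) (\y.(let z = 3 in y))) - (let u = ((let v = true in (\w.w)) (let p = false in (\q.2))) in (let r = u in 7)))
step 1: [beta@0] (7 - (let u = ((let v = true in (\w.w)) (let p = false in (\q.2))) in (let r = u in 7)))
step 2: [let@1] (7 - (let r = ((let v = true in (\w.w)) (let p = false in (\q.2))) in 7))
step 3: [let@1] (7 - 7)
step 4: [delta@root] 0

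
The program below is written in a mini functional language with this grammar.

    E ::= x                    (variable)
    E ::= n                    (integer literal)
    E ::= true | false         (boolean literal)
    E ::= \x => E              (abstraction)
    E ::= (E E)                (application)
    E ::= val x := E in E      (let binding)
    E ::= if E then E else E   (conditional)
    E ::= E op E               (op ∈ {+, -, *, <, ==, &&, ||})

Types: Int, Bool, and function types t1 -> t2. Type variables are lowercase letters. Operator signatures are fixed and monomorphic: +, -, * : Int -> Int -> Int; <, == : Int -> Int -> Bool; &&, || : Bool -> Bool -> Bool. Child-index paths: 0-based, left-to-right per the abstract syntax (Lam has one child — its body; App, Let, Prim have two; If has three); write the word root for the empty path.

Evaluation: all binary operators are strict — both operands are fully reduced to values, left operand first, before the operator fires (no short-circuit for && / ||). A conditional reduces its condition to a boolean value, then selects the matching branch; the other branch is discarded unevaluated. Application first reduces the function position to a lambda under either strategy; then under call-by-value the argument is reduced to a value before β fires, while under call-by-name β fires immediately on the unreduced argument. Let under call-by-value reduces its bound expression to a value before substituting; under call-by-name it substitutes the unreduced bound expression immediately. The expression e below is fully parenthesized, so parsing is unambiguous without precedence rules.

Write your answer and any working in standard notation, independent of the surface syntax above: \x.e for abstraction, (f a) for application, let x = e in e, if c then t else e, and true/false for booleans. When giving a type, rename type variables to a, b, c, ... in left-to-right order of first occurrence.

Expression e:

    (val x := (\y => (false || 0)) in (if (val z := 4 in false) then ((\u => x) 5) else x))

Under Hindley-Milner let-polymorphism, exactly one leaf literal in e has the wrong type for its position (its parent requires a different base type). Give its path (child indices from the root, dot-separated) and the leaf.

Trace:
  unify Bool ~ Bool
  unify Int ~ Bool
  FAIL: mismatch Int ~ Bool

Answer: 0.0.1 : 0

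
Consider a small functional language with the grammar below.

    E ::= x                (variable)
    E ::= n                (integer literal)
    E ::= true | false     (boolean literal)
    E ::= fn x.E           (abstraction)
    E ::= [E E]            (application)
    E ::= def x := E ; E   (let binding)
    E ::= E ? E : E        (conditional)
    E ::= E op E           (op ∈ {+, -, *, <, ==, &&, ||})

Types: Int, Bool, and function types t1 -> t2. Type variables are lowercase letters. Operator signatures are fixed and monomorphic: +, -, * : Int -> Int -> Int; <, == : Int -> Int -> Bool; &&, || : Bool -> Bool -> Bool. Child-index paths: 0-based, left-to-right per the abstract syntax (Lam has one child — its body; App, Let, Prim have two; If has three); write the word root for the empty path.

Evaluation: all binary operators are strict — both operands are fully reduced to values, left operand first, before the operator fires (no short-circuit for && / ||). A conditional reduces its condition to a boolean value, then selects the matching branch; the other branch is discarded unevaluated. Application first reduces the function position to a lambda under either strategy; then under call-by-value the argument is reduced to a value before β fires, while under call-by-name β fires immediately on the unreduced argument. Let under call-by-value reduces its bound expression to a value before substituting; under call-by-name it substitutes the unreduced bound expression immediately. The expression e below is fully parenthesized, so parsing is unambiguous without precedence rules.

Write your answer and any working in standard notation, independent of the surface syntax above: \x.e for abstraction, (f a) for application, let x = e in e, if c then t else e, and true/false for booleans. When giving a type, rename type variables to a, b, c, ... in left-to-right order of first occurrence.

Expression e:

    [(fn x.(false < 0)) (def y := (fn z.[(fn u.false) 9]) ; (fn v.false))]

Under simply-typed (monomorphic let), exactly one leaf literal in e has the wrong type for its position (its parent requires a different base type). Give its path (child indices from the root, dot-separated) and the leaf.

Answer: 0.0.0 : false

Trace:
  unify Bool ~ Int
  FAIL: mismatch Bool ~ Int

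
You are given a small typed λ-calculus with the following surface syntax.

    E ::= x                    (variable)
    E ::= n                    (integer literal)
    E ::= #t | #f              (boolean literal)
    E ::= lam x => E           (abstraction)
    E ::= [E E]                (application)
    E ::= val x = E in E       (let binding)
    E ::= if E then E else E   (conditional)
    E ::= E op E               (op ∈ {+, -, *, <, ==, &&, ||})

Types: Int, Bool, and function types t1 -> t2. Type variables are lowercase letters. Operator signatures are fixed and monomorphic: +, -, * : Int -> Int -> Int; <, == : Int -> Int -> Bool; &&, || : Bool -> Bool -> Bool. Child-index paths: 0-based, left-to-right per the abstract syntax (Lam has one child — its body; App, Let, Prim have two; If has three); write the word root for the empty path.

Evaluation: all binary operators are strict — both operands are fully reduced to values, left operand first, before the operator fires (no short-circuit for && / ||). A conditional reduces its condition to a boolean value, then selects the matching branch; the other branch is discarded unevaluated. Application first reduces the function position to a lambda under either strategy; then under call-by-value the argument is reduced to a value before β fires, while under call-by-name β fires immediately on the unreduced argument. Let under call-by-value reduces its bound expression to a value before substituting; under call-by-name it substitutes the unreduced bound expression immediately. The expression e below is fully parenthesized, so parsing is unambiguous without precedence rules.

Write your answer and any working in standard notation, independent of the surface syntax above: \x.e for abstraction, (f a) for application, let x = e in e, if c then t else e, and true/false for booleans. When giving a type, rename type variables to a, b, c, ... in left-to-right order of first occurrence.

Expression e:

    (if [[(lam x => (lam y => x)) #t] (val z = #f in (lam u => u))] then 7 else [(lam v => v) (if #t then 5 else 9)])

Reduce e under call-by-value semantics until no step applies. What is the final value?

Working:
step 0: (if (((\x.(\y.x)) true) (let z = false in (\u.u))) then 7 else ((\v.v) (if true then 5 else 9)))
step 1: [beta@0.0] (if ((\y.true) (let z = false in (\u.u))) then 7 else ((\v.v) (if true then 5 else 9)))
step 2: [let@0.1] (if ((\y.true) (\u.u)) then 7 else ((\v.v) (if true then 5 else 9)))
step 3: [beta@0] (if true then 7 else ((\v.v) (if true then 5 else 9)))
step 4: [if@root] 7

Answer: 7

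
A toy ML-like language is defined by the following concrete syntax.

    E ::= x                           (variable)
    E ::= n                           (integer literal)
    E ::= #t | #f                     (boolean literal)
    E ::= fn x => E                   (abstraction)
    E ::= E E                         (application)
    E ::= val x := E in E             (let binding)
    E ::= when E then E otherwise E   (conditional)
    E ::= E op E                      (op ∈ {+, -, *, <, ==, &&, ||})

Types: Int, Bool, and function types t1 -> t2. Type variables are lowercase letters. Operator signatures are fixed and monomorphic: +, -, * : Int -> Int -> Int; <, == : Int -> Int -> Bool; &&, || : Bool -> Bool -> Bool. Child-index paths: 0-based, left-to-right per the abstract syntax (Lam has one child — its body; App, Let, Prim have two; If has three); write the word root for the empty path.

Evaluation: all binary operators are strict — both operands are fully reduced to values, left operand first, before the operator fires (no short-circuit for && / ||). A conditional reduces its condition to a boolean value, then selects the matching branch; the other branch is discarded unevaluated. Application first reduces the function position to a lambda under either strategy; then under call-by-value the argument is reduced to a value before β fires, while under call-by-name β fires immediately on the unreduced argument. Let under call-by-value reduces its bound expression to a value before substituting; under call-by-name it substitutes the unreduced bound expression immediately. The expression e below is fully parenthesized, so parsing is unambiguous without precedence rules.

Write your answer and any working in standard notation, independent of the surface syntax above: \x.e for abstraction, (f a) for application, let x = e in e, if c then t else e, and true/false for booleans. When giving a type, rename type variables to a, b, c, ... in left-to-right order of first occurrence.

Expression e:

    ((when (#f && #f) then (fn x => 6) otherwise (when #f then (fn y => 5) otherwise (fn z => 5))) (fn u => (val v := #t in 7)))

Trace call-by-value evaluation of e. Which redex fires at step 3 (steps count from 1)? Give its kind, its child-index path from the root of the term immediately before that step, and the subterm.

Working:
step 0: ((if (false && false) then (\x.6) else (if false then (\y.5) else (\z.5))) (\u.(let v = true in 7)))
step 1: [delta@0.0] ((if false then (\x.6) else (if false then (\y.5) else (\z.5))) (\u.(let v = true in 7)))
step 2: [if@0] ((if false then (\y.5) else (\z.5)) (\u.(let v = true in 7)))
step 3: [if@0] ((\z.5) (\u.(let v = true in 7)))

Answer: if at 0 : (if false then (\y.5) else (\z.5))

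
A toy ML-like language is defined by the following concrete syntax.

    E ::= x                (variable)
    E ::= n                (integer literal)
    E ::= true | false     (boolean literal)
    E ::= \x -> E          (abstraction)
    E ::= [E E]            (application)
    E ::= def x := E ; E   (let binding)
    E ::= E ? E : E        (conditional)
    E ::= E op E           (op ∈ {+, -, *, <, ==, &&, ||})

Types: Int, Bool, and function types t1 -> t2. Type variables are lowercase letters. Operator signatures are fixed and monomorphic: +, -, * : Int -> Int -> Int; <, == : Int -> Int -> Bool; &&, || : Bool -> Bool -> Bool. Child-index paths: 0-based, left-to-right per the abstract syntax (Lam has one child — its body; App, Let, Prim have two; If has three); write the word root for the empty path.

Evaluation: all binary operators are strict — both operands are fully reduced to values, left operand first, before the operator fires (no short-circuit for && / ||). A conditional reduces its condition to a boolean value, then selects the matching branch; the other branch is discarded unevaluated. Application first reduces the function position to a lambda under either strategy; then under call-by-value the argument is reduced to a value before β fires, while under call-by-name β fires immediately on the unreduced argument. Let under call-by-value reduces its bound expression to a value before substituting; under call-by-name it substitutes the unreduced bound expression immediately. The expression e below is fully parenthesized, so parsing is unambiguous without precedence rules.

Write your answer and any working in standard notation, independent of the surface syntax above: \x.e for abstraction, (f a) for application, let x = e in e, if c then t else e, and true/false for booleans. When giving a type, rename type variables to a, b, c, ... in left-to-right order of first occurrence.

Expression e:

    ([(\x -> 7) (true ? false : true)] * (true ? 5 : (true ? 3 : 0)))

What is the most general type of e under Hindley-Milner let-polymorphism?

Answer: Int

Trace:
\x._ : a -> Int
  unify Bool ~ Bool
  unify Bool ~ Bool
  unify a -> Int ~ Bool -> b
  unify a ~ Bool
  unify Int ~ b
_ _ : Int
  unify Int ~ Int
  unify Bool ~ Bool
  unify Bool ~ Bool
  unify Int ~ Int
  unify Int ~ Int
  unify Int ~ Int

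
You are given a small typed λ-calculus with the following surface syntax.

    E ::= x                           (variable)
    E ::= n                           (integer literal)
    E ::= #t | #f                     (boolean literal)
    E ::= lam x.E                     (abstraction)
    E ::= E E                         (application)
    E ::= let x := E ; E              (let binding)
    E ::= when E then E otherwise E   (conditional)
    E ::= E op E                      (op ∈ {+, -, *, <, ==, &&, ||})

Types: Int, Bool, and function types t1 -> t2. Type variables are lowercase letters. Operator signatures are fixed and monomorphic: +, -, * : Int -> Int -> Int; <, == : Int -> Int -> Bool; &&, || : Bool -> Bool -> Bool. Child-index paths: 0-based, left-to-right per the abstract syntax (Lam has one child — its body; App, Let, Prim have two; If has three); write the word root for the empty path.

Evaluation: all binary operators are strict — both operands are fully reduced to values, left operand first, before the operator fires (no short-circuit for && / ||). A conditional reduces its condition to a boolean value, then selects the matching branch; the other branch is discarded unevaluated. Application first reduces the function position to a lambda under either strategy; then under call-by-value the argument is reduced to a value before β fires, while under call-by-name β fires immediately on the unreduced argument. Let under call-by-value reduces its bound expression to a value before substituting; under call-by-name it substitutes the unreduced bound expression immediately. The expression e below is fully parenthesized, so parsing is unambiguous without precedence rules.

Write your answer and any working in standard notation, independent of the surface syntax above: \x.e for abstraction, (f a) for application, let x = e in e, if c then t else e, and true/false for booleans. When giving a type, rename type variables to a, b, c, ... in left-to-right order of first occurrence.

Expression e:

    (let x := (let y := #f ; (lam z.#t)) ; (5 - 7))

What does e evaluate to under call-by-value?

Answer: -2

Trace:
step 0: (let x = (let y = false in (\z.true)) in (5 - 7))
step 1: [let@0] (let x = (\z.true) in (5 - 7))
step 2: [let@root] (5 - 7)
step 3: [delta@root] -2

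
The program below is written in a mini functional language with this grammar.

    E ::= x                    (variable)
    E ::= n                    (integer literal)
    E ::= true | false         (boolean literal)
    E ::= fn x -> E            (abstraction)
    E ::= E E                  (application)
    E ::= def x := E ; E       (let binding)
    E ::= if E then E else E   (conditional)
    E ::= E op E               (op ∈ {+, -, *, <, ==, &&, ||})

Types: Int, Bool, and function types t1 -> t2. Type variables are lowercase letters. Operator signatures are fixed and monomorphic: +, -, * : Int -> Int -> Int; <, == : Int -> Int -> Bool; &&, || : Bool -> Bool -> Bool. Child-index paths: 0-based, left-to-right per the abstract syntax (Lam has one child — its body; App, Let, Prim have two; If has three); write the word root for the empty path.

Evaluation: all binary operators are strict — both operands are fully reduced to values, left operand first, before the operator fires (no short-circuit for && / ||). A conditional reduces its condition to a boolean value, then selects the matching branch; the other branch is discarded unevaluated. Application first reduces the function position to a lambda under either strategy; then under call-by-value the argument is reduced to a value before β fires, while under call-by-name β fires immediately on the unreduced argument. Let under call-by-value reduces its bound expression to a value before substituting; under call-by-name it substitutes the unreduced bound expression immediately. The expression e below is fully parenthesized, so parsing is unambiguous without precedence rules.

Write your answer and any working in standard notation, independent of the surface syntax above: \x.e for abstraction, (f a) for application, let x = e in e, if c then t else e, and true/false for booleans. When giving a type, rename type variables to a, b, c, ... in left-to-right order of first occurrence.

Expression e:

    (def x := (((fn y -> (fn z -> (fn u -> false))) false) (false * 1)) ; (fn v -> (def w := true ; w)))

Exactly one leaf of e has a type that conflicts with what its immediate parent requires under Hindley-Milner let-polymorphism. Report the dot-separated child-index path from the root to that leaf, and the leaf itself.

Derivation:
\u._ : c -> Bool
\z._ : b -> c -> Bool
\y._ : a -> b -> c -> Bool
  unify a -> b -> c -> Bool ~ Bool -> d
  unify a ~ Bool
  unify b -> c -> Bool ~ d
_ _ : b -> c -> Bool
  unify Bool ~ Int
  FAIL: mismatch Bool ~ Int

Answer: 0.1.0 : false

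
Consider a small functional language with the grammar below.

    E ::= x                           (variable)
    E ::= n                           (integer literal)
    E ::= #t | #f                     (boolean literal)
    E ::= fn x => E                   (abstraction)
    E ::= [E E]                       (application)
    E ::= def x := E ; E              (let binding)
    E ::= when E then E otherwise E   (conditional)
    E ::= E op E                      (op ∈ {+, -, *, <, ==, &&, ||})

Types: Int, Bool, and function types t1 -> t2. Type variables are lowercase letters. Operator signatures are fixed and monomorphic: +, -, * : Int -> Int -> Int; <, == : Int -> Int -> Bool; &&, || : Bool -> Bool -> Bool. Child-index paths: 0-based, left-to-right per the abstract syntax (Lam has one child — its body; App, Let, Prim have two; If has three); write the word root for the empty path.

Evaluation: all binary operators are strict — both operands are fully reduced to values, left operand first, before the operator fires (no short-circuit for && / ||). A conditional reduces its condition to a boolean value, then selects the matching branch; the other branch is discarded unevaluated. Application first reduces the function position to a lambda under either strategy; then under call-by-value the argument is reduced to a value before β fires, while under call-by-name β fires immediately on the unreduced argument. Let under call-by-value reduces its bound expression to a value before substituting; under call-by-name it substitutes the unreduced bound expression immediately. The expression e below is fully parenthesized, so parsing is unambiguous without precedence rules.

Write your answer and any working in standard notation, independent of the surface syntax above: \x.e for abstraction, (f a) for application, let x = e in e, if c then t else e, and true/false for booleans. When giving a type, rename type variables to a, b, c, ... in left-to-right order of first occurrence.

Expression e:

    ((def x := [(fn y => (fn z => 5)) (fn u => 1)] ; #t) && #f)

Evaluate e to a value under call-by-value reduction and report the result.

Working:
step 0: ((let x = ((\y.(\z.5)) (\u.1)) in true) && false)
step 1: [beta@0.0] ((let x = (\z.5) in true) && false)
step 2: [let@0] (true && false)
step 3: [delta@root] false

Answer: false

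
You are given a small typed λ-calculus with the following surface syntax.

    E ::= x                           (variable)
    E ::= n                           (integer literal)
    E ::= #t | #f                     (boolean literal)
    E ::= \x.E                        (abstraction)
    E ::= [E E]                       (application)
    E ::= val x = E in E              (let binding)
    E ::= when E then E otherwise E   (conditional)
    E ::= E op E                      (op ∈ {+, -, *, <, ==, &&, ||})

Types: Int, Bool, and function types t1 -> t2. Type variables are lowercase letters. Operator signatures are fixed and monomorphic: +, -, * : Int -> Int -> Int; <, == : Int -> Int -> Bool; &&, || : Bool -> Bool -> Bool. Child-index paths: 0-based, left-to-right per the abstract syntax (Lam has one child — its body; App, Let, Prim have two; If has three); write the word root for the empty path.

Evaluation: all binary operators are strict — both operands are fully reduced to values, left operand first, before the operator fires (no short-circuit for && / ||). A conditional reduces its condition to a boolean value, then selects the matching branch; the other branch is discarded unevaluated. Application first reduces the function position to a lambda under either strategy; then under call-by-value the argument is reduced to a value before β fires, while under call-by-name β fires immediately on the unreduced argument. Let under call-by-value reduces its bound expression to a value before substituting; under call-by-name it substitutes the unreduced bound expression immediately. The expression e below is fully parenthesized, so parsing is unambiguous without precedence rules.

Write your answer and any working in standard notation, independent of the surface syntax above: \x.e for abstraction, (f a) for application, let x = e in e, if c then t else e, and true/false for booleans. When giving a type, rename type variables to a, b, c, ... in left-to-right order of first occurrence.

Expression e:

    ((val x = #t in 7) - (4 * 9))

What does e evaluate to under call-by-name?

Answer: -29

Derivation:
step 0: ((let x = true in 7) - (4 * 9))
step 1: [let@0] (7 - (4 * 9))
step 2: [delta@1] (7 - 36)
step 3: [delta@root] -29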